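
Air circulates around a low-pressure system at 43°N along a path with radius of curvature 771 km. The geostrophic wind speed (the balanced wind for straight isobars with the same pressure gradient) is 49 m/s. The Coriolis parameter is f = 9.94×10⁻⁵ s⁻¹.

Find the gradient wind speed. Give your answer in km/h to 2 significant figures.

Around a low, centrifugal force acts outward with Coriolis, so pressure-gradient force balances both:
(1/ρ)|∂P/∂n| = fV + V²/R  →  V² + fR·V − fR·V_g = 0
With fR = 9.94×10⁻⁵ × 771×10³ m = 76.6 m/s:
V = [−fR + √((fR)² + 4 fR V_g)]/2 = [−76.6 + √(76.6² + 4×76.6×49)]/2 = 34 m/s
Subgeostrophic (V < V_g = 49 m/s), as expected around a low.
Converting: 34 m/s × 3.6 = 120 km/h

120 km/h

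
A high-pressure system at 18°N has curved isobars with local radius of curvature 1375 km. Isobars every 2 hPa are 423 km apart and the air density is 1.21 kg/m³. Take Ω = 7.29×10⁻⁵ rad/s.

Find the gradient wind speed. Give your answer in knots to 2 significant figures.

Coriolis parameter at 18°N:
f = 2Ω sin φ = 2 × 7.29×10⁻⁵ × sin 18° = 4.51×10⁻⁵ s⁻¹
Pressure gradient: |∂P/∂n| = 200 Pa / 423000 m = 4.73×10⁻⁴ Pa/m
Geostrophic speed: V_g = |∂P/∂n|/(fρ) = 4.73×10⁻⁴/(4.51×10⁻⁵ × 1.21) = 8.67 m/s
Around a high, pressure-gradient force acts outward with centrifugal, so Coriolis balances both:
fV = (1/ρ)|∂P/∂n| + V²/R  →  V² − fR·V + fR·V_g = 0
With fR = 4.51×10⁻⁵ × 1375×10³ m = 62.0 m/s:
V = [fR − √((fR)² − 4 fR V_g)]/2 = [62.0 − √(62.0² − 4×62.0×8.67)]/2 = 10.4 m/s
Supergeostrophic (V > V_g = 8.67 m/s), as expected around a high.
Converting: 10.4 m/s × 1.944 = 20 knots

20 knots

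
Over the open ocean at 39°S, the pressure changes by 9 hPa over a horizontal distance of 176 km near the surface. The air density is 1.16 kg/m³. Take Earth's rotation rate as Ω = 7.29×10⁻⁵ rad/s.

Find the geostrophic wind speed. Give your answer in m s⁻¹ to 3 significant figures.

Coriolis parameter at 39°S:
f = 2Ω sin φ = 2 × 7.29×10⁻⁵ × sin 39° = 9.18×10⁻⁵ s⁻¹
Pressure gradient: |∂P/∂n| = 900 Pa / 176000 m = 5.11×10⁻³ Pa/m
Geostrophic balance (pressure-gradient force = Coriolis force):
V_g = (1/(fρ)) |∂P/∂n| = 5.11×10⁻³ / (9.18×10⁻⁵ × 1.16) = 48.0 m/s

48.0 m s⁻¹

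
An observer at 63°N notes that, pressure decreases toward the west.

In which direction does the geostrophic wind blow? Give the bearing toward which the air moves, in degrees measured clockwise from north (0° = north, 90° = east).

000°

The pressure-gradient force points toward the west (bearing 270°).
Geostrophic balance: in the Northern Hemisphere the Coriolis force deflects motion to the right, so the geostrophic wind blows 90° to the right of the pressure-gradient force (low pressure on the left).
Rotating 270° by 90° clockwise gives 000° — the wind blows toward the north.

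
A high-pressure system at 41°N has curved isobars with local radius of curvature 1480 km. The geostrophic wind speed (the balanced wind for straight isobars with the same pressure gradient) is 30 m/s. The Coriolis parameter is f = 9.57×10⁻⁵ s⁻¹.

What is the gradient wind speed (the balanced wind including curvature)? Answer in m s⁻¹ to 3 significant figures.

Around a high, pressure-gradient force acts outward with centrifugal, so Coriolis balances both:
fV = (1/ρ)|∂P/∂n| + V²/R  →  V² − fR·V + fR·V_g = 0
With fR = 9.57×10⁻⁵ × 1480×10³ m = 142 m/s:
V = [fR − √((fR)² − 4 fR V_g)]/2 = [142 − √(142² − 4×142×30)]/2 = 43.1 m/s
Supergeostrophic (V > V_g = 30 m/s), as expected around a high.

43.1 m s⁻¹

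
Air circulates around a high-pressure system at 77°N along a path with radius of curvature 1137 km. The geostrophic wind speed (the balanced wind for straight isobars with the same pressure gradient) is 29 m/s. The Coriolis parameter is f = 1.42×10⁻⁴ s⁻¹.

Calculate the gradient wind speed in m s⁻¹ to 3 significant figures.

Around a high, pressure-gradient force acts outward with centrifugal, so Coriolis balances both:
fV = (1/ρ)|∂P/∂n| + V²/R  →  V² − fR·V + fR·V_g = 0
With fR = 1.42×10⁻⁴ × 1137×10³ m = 161 m/s:
V = [fR − √((fR)² − 4 fR V_g)]/2 = [161 − √(161² − 4×161×29)]/2 = 37.9 m/s
Supergeostrophic (V > V_g = 29 m/s), as expected around a high.

37.9 m s⁻¹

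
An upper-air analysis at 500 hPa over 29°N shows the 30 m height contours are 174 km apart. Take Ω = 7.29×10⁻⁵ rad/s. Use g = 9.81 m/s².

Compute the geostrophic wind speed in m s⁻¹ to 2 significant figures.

24 m s⁻¹

Coriolis parameter at 29°N:
f = 2Ω sin φ = 2 × 7.29×10⁻⁵ × sin 29° = 7.07×10⁻⁵ s⁻¹
Height gradient: |∂Z/∂n| = 30 m / 174000 m = 1.72×10⁻⁴
On a pressure surface, geostrophic balance gives V_g = (g/f)|∂Z/∂n|:
V_g = 9.81 × 1.72×10⁻⁴ / 7.07×10⁻⁵ = 23.9 m/s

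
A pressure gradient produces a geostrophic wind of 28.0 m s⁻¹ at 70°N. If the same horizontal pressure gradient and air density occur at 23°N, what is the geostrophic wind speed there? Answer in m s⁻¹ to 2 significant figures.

67 m s⁻¹

With the same pressure gradient and density, V_g ∝ 1/f ∝ 1/sin φ.
V₂ = V₁ · sin φ₁ / sin φ₂ = 28.0 × sin 70° / sin 23°
V₂ = 28.0 × 0.9397/0.3907 = 67 m s⁻¹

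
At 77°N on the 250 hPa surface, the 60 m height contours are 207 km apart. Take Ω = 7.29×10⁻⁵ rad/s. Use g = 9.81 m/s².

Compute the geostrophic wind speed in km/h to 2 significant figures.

72 km/h

Coriolis parameter at 77°N:
f = 2Ω sin φ = 2 × 7.29×10⁻⁵ × sin 77° = 1.42×10⁻⁴ s⁻¹
Height gradient: |∂Z/∂n| = 60 m / 207000 m = 2.90×10⁻⁴
On a pressure surface, geostrophic balance gives V_g = (g/f)|∂Z/∂n|:
V_g = 9.81 × 2.90×10⁻⁴ / 1.42×10⁻⁴ = 20.0 m/s
Converting: 20.0 m/s × 3.6 = 72 km/h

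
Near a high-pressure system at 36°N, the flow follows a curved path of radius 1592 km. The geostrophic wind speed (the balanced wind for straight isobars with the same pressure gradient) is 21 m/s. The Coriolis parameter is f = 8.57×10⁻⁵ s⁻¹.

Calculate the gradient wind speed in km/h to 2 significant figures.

Around a high, pressure-gradient force acts outward with centrifugal, so Coriolis balances both:
fV = (1/ρ)|∂P/∂n| + V²/R  →  V² − fR·V + fR·V_g = 0
With fR = 8.57×10⁻⁵ × 1592×10³ m = 136 m/s:
V = [fR − √((fR)² − 4 fR V_g)]/2 = [136 − √(136² − 4×136×21)]/2 = 25.9 m/s
Supergeostrophic (V > V_g = 21 m/s), as expected around a high.
Converting: 25.9 m/s × 3.6 = 93 km/h

93 km/h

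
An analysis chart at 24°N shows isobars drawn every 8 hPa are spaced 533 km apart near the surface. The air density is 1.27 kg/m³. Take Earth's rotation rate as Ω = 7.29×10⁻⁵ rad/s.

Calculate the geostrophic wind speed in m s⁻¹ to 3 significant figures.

19.9 m s⁻¹

Coriolis parameter at 24°N:
f = 2Ω sin φ = 2 × 7.29×10⁻⁵ × sin 24° = 5.93×10⁻⁵ s⁻¹
Pressure gradient: |∂P/∂n| = 800 Pa / 533000 m = 1.50×10⁻³ Pa/m
Geostrophic balance (pressure-gradient force = Coriolis force):
V_g = (1/(fρ)) |∂P/∂n| = 1.50×10⁻³ / (5.93×10⁻⁵ × 1.27) = 19.9 m/s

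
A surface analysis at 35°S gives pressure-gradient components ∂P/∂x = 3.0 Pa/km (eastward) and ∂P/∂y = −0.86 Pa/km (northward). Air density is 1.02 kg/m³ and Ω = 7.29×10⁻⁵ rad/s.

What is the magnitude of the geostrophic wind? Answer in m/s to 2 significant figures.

37 m/s

Coriolis parameter at 35°S:
f = 2Ω sin φ = 2 × 7.29×10⁻⁵ × sin 35° = 8.36×10⁻⁵ s⁻¹
In the Southern Hemisphere f is negative: f = −8.36×10⁻⁵ s⁻¹.
Component geostrophic relations (x east, y north):
u_g = −(1/(fρ)) ∂P/∂y,  v_g = (1/(fρ)) ∂P/∂x
u_g = −(−0.86×10⁻³)/(−8.36×10⁻⁵ × 1.02) = −10.1 m/s;  v_g = (3.0×10⁻³)/(−8.36×10⁻⁵ × 1.02) = −35.2 m/s
|V_g| = √(u_g² + v_g²) = 36.6 m/s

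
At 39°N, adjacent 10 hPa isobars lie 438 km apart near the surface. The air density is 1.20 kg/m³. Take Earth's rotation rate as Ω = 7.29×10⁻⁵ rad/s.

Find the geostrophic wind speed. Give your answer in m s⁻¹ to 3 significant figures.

Coriolis parameter at 39°N:
f = 2Ω sin φ = 2 × 7.29×10⁻⁵ × sin 39° = 9.18×10⁻⁵ s⁻¹
Pressure gradient: |∂P/∂n| = 1000 Pa / 438000 m = 2.28×10⁻³ Pa/m
Geostrophic balance (pressure-gradient force = Coriolis force):
V_g = (1/(fρ)) |∂P/∂n| = 2.28×10⁻³ / (9.18×10⁻⁵ × 1.20) = 20.7 m/s

20.7 m s⁻¹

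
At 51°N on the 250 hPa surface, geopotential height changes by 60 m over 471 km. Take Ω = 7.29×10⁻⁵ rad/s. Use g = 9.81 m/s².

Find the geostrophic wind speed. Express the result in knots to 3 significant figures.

21.4 knots

Coriolis parameter at 51°N:
f = 2Ω sin φ = 2 × 7.29×10⁻⁵ × sin 51° = 1.13×10⁻⁴ s⁻¹
Height gradient: |∂Z/∂n| = 60 m / 471000 m = 1.27×10⁻⁴
On a pressure surface, geostrophic balance gives V_g = (g/f)|∂Z/∂n|:
V_g = 9.81 × 1.27×10⁻⁴ / 1.13×10⁻⁴ = 11.0 m/s
Converting: 11.0 m/s × 1.944 = 21.4 knots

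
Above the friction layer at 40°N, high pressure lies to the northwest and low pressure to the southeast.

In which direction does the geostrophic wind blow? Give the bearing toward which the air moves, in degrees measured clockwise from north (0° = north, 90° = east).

The pressure-gradient force points toward the southeast (bearing 135°).
Geostrophic balance: in the Northern Hemisphere the Coriolis force deflects motion to the right, so the geostrophic wind blows 90° to the right of the pressure-gradient force (low pressure on the left).
Rotating 135° by 90° clockwise gives 225° — the wind blows toward the southwest.

225°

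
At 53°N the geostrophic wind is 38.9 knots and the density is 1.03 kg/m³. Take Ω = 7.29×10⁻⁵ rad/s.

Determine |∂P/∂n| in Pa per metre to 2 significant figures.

Coriolis parameter at 53°N:
f = 2Ω sin φ = 2 × 7.29×10⁻⁵ × sin 53° = 1.16×10⁻⁴ s⁻¹
Wind speed in SI: 38.9 knots = 20.0 m/s
Geostrophic balance rearranged: |∂P/∂n| = f ρ V_g
|∂P/∂n| = 1.16×10⁻⁴ × 1.03 × 20.0 = 2.40×10⁻³ Pa/m

2.4×10⁻³ Pa/m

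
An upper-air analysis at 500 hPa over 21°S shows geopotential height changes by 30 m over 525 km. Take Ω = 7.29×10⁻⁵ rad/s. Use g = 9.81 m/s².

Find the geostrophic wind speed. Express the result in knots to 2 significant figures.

21 knots

Coriolis parameter at 21°S:
f = 2Ω sin φ = 2 × 7.29×10⁻⁵ × sin 21° = 5.23×10⁻⁵ s⁻¹
Height gradient: |∂Z/∂n| = 30 m / 525000 m = 5.71×10⁻⁵
On a pressure surface, geostrophic balance gives V_g = (g/f)|∂Z/∂n|:
V_g = 9.81 × 5.71×10⁻⁵ / 5.23×10⁻⁵ = 10.7 m/s
Converting: 10.7 m/s × 1.944 = 21 knots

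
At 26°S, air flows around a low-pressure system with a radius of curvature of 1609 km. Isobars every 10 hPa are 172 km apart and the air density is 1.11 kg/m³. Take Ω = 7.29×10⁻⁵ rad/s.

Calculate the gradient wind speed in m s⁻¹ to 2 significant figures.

54 m s⁻¹

Coriolis parameter at 26°S:
f = 2Ω sin φ = 2 × 7.29×10⁻⁵ × sin 26° = 6.39×10⁻⁵ s⁻¹
Pressure gradient: |∂P/∂n| = 1000 Pa / 172000 m = 5.81×10⁻³ Pa/m
Geostrophic speed: V_g = |∂P/∂n|/(fρ) = 5.81×10⁻³/(6.39×10⁻⁵ × 1.11) = 82.0 m/s
Around a low, centrifugal force acts outward with Coriolis, so pressure-gradient force balances both:
(1/ρ)|∂P/∂n| = fV + V²/R  →  V² + fR·V − fR·V_g = 0
With fR = 6.39×10⁻⁵ × 1609×10³ m = 103 m/s:
V = [−fR + √((fR)² + 4 fR V_g)]/2 = [−103 + √(103² + 4×103×82)]/2 = 53.8 m/s
Subgeostrophic (V < V_g = 82 m/s), as expected around a low.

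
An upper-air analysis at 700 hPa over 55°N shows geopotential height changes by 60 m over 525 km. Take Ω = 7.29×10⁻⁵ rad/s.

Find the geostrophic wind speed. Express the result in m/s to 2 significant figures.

9.4 m/s

Coriolis parameter at 55°N:
f = 2Ω sin φ = 2 × 7.29×10⁻⁵ × sin 55° = 1.19×10⁻⁴ s⁻¹
Height gradient: |∂Z/∂n| = 60 m / 525000 m = 1.14×10⁻⁴
On a pressure surface, geostrophic balance gives V_g = (g/f)|∂Z/∂n|:
V_g = 9.81 × 1.14×10⁻⁴ / 1.19×10⁻⁴ = 9.39 m/s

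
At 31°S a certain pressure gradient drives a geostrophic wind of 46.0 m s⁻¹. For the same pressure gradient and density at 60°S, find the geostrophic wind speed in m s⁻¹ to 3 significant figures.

With the same pressure gradient and density, V_g ∝ 1/f ∝ 1/sin φ.
V₂ = V₁ · sin φ₁ / sin φ₂ = 46.0 × sin 31° / sin 60°
V₂ = 46.0 × 0.5150/0.8660 = 27.4 m s⁻¹

27.4 m s⁻¹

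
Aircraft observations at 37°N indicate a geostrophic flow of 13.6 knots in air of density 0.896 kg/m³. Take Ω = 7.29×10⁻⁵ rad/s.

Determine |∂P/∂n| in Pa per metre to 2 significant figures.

Coriolis parameter at 37°N:
f = 2Ω sin φ = 2 × 7.29×10⁻⁵ × sin 37° = 8.77×10⁻⁵ s⁻¹
Wind speed in SI: 13.6 knots = 7.00 m/s
Geostrophic balance rearranged: |∂P/∂n| = f ρ V_g
|∂P/∂n| = 8.77×10⁻⁵ × 0.896 × 7.00 = 5.50×10⁻⁴ Pa/m

5.5×10⁻⁴ Pa/m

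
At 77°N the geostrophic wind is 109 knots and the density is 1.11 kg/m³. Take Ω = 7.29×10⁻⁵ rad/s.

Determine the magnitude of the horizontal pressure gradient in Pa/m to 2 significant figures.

8.8×10⁻³ Pa/m

Coriolis parameter at 77°N:
f = 2Ω sin φ = 2 × 7.29×10⁻⁵ × sin 77° = 1.42×10⁻⁴ s⁻¹
Wind speed in SI: 109 knots = 56.1 m/s
Geostrophic balance rearranged: |∂P/∂n| = f ρ V_g
|∂P/∂n| = 1.42×10⁻⁴ × 1.11 × 56.1 = 8.84×10⁻³ Pa/m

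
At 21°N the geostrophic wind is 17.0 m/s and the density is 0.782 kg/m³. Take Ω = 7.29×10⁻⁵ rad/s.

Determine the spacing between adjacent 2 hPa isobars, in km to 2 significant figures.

Coriolis parameter at 21°N:
f = 2Ω sin φ = 2 × 7.29×10⁻⁵ × sin 21° = 5.23×10⁻⁵ s⁻¹
Geostrophic balance rearranged: |∂P/∂n| = f ρ V_g
|∂P/∂n| = 5.23×10⁻⁵ × 0.782 × 17.0 = 6.95×10⁻⁴ Pa/m
Isobar spacing: Δn = ΔP/|∂P/∂n| = 200 Pa / 6.95×10⁻⁴ Pa/m = 287930 m ≈ 290 km

290 km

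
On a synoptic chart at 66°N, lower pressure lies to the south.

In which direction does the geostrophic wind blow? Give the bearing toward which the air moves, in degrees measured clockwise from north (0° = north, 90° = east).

270°

The pressure-gradient force points toward the south (bearing 180°).
Geostrophic balance: in the Northern Hemisphere the Coriolis force deflects motion to the right, so the geostrophic wind blows 90° to the right of the pressure-gradient force (low pressure on the left).
Rotating 180° by 90° clockwise gives 270° — the wind blows toward the west.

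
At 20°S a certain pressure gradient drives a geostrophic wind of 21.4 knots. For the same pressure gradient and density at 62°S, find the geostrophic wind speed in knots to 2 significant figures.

8.3 knots

With the same pressure gradient and density, V_g ∝ 1/f ∝ 1/sin φ.
V₂ = V₁ · sin φ₁ / sin φ₂ = 21.4 × sin 20° / sin 62°
V₂ = 21.4 × 0.3420/0.8829 = 8.3 knots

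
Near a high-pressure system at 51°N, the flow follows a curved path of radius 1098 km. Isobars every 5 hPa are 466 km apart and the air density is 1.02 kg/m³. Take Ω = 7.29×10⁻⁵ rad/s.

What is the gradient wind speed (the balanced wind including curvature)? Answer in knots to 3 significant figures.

Coriolis parameter at 51°N:
f = 2Ω sin φ = 2 × 7.29×10⁻⁵ × sin 51° = 1.13×10⁻⁴ s⁻¹
Pressure gradient: |∂P/∂n| = 500 Pa / 466000 m = 1.07×10⁻³ Pa/m
Geostrophic speed: V_g = |∂P/∂n|/(fρ) = 1.07×10⁻³/(1.13×10⁻⁴ × 1.02) = 9.28 m/s
Around a high, pressure-gradient force acts outward with centrifugal, so Coriolis balances both:
fV = (1/ρ)|∂P/∂n| + V²/R  →  V² − fR·V + fR·V_g = 0
With fR = 1.13×10⁻⁴ × 1098×10³ m = 124 m/s:
V = [fR − √((fR)² − 4 fR V_g)]/2 = [124 − √(124² − 4×124×9.28)]/2 = 10.1 m/s
Supergeostrophic (V > V_g = 9.28 m/s), as expected around a high.
Converting: 10.1 m/s × 1.944 = 19.6 knots

19.6 knots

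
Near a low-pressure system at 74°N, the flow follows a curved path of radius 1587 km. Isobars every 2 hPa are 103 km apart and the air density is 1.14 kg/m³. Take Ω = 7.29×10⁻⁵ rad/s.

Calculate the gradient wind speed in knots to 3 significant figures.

Coriolis parameter at 74°N:
f = 2Ω sin φ = 2 × 7.29×10⁻⁵ × sin 74° = 1.40×10⁻⁴ s⁻¹
Pressure gradient: |∂P/∂n| = 200 Pa / 103000 m = 1.94×10⁻³ Pa/m
Geostrophic speed: V_g = |∂P/∂n|/(fρ) = 1.94×10⁻³/(1.40×10⁻⁴ × 1.14) = 12.2 m/s
Around a low, centrifugal force acts outward with Coriolis, so pressure-gradient force balances both:
(1/ρ)|∂P/∂n| = fV + V²/R  →  V² + fR·V − fR·V_g = 0
With fR = 1.40×10⁻⁴ × 1587×10³ m = 222 m/s:
V = [−fR + √((fR)² + 4 fR V_g)]/2 = [−222 + √(222² + 4×222×12.2)]/2 = 11.6 m/s
Subgeostrophic (V < V_g = 12.2 m/s), as expected around a low.
Converting: 11.6 m/s × 1.944 = 22.5 knots

22.5 knots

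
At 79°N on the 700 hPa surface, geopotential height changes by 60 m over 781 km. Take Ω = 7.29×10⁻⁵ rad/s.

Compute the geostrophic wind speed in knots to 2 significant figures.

Coriolis parameter at 79°N:
f = 2Ω sin φ = 2 × 7.29×10⁻⁵ × sin 79° = 1.43×10⁻⁴ s⁻¹
Height gradient: |∂Z/∂n| = 60 m / 781000 m = 7.68×10⁻⁵
On a pressure surface, geostrophic balance gives V_g = (g/f)|∂Z/∂n|:
V_g = 9.81 × 7.68×10⁻⁵ / 1.43×10⁻⁴ = 5.27 m/s
Converting: 5.27 m/s × 1.944 = 10 knots

10 knots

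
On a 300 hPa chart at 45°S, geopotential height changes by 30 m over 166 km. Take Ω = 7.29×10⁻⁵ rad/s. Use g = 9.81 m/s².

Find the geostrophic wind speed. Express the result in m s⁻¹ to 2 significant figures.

17 m s⁻¹

Coriolis parameter at 45°S:
f = 2Ω sin φ = 2 × 7.29×10⁻⁵ × sin 45° = 1.03×10⁻⁴ s⁻¹
Height gradient: |∂Z/∂n| = 30 m / 166000 m = 1.81×10⁻⁴
On a pressure surface, geostrophic balance gives V_g = (g/f)|∂Z/∂n|:
V_g = 9.81 × 1.81×10⁻⁴ / 1.03×10⁻⁴ = 17.2 m/s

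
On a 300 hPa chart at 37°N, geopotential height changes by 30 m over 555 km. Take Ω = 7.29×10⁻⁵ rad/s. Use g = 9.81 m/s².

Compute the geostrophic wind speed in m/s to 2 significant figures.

Coriolis parameter at 37°N:
f = 2Ω sin φ = 2 × 7.29×10⁻⁵ × sin 37° = 8.77×10⁻⁵ s⁻¹
Height gradient: |∂Z/∂n| = 30 m / 555000 m = 5.41×10⁻⁵
On a pressure surface, geostrophic balance gives V_g = (g/f)|∂Z/∂n|:
V_g = 9.81 × 5.41×10⁻⁵ / 8.77×10⁻⁵ = 6.04 m/s

6.0 m/s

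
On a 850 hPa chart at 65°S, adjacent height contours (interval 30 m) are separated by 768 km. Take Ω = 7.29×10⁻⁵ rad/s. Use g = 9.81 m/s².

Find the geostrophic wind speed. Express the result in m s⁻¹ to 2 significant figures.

2.9 m s⁻¹

Coriolis parameter at 65°S:
f = 2Ω sin φ = 2 × 7.29×10⁻⁵ × sin 65° = 1.32×10⁻⁴ s⁻¹
Height gradient: |∂Z/∂n| = 30 m / 768000 m = 3.91×10⁻⁵
On a pressure surface, geostrophic balance gives V_g = (g/f)|∂Z/∂n|:
V_g = 9.81 × 3.91×10⁻⁵ / 1.32×10⁻⁴ = 2.90 m/s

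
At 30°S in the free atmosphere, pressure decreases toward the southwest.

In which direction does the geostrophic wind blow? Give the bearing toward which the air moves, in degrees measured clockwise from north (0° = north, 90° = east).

135°

The pressure-gradient force points toward the southwest (bearing 225°).
Geostrophic balance: in the Southern Hemisphere the Coriolis force deflects motion to the left, so the geostrophic wind blows 90° to the left of the pressure-gradient force (low pressure on the right).
Rotating 225° by 90° counterclockwise gives 135° — the wind blows toward the southeast.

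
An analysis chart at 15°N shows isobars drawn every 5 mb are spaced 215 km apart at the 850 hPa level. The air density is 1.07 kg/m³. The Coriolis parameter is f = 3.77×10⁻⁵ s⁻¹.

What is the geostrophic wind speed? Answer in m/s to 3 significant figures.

57.7 m/s

Pressure gradient: |∂P/∂n| = 500 Pa / 215000 m = 2.33×10⁻³ Pa/m
Geostrophic balance (pressure-gradient force = Coriolis force):
V_g = (1/(fρ)) |∂P/∂n| = 2.33×10⁻³ / (3.77×10⁻⁵ × 1.07) = 57.7 m/s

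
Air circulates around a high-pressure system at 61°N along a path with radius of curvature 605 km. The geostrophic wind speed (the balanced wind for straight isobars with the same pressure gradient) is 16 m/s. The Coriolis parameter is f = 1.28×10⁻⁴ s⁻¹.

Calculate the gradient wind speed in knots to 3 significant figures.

Around a high, pressure-gradient force acts outward with centrifugal, so Coriolis balances both:
fV = (1/ρ)|∂P/∂n| + V²/R  →  V² − fR·V + fR·V_g = 0
With fR = 1.28×10⁻⁴ × 605×10³ m = 77.4 m/s:
V = [fR − √((fR)² − 4 fR V_g)]/2 = [77.4 − √(77.4² − 4×77.4×16)]/2 = 22.6 m/s
Supergeostrophic (V > V_g = 16 m/s), as expected around a high.
Converting: 22.6 m/s × 1.944 = 43.9 knots

43.9 knots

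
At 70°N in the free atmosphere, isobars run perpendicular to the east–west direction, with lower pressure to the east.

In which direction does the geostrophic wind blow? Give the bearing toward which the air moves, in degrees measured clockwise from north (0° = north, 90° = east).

180°

The pressure-gradient force points toward the east (bearing 090°).
Geostrophic balance: in the Northern Hemisphere the Coriolis force deflects motion to the right, so the geostrophic wind blows 90° to the right of the pressure-gradient force (low pressure on the left).
Rotating 090° by 90° clockwise gives 180° — the wind blows toward the south.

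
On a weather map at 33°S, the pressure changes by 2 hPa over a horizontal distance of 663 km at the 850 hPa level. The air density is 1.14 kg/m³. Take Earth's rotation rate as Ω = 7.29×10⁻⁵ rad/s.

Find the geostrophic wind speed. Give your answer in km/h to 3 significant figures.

Coriolis parameter at 33°S:
f = 2Ω sin φ = 2 × 7.29×10⁻⁵ × sin 33° = 7.94×10⁻⁵ s⁻¹
Pressure gradient: |∂P/∂n| = 200 Pa / 663000 m = 3.02×10⁻⁴ Pa/m
Geostrophic balance (pressure-gradient force = Coriolis force):
V_g = (1/(fρ)) |∂P/∂n| = 3.02×10⁻⁴ / (7.94×10⁻⁵ × 1.14) = 3.33 m/s
Converting: 3.33 m/s × 3.6 = 12.0 km/h

12.0 km/h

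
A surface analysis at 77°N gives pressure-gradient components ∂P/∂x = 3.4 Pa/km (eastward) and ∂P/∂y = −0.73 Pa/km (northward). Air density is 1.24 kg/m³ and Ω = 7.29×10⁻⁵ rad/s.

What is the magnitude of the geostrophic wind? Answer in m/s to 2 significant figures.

Coriolis parameter at 77°N:
f = 2Ω sin φ = 2 × 7.29×10⁻⁵ × sin 77° = 1.42×10⁻⁴ s⁻¹
Component geostrophic relations (x east, y north):
u_g = −(1/(fρ)) ∂P/∂y,  v_g = (1/(fρ)) ∂P/∂x
u_g = −(−0.73×10⁻³)/(1.42×10⁻⁴ × 1.24) = 4.14 m/s;  v_g = (3.4×10⁻³)/(1.42×10⁻⁴ × 1.24) = 19.3 m/s
|V_g| = √(u_g² + v_g²) = 19.7 m/s

20 m/s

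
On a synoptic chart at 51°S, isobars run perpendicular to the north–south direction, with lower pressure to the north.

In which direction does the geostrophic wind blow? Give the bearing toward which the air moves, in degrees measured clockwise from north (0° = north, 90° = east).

The pressure-gradient force points toward the north (bearing 000°).
Geostrophic balance: in the Southern Hemisphere the Coriolis force deflects motion to the left, so the geostrophic wind blows 90° to the left of the pressure-gradient force (low pressure on the right).
Rotating 000° by 90° counterclockwise gives 270° — the wind blows toward the west.

270°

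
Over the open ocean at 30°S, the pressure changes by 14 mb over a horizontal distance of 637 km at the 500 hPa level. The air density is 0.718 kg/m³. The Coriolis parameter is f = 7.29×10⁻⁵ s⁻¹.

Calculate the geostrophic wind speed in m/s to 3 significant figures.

Pressure gradient: |∂P/∂n| = 1400 Pa / 637000 m = 2.20×10⁻³ Pa/m
Geostrophic balance (pressure-gradient force = Coriolis force):
V_g = (1/(fρ)) |∂P/∂n| = 2.20×10⁻³ / (7.29×10⁻⁵ × 0.718) = 42.0 m/s

42.0 m/s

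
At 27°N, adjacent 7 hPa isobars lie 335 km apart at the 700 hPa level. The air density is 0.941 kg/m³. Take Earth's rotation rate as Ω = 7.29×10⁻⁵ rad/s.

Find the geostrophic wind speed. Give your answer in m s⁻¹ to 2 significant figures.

Coriolis parameter at 27°N:
f = 2Ω sin φ = 2 × 7.29×10⁻⁵ × sin 27° = 6.62×10⁻⁵ s⁻¹
Pressure gradient: |∂P/∂n| = 700 Pa / 335000 m = 2.09×10⁻³ Pa/m
Geostrophic balance (pressure-gradient force = Coriolis force):
V_g = (1/(fρ)) |∂P/∂n| = 2.09×10⁻³ / (6.62×10⁻⁵ × 0.941) = 33.5 m/s

34 m s⁻¹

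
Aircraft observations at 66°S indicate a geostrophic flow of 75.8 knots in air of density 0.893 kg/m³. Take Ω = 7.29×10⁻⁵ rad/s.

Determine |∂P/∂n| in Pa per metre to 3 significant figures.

Coriolis parameter at 66°S:
f = 2Ω sin φ = 2 × 7.29×10⁻⁵ × sin 66° = 1.33×10⁻⁴ s⁻¹
Wind speed in SI: 75.8 knots = 39.0 m/s
Geostrophic balance rearranged: |∂P/∂n| = f ρ V_g
|∂P/∂n| = 1.33×10⁻⁴ × 0.893 × 39.0 = 4.64×10⁻³ Pa/m

4.64×10⁻³ Pa/m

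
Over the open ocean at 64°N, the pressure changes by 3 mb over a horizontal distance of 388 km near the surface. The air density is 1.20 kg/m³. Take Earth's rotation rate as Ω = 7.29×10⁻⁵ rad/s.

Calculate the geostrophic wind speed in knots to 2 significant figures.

9.6 knots

Coriolis parameter at 64°N:
f = 2Ω sin φ = 2 × 7.29×10⁻⁵ × sin 64° = 1.31×10⁻⁴ s⁻¹
Pressure gradient: |∂P/∂n| = 300 Pa / 388000 m = 7.73×10⁻⁴ Pa/m
Geostrophic balance (pressure-gradient force = Coriolis force):
V_g = (1/(fρ)) |∂P/∂n| = 7.73×10⁻⁴ / (1.31×10⁻⁴ × 1.20) = 4.92 m/s
Converting: 4.92 m/s × 1.944 = 9.6 knots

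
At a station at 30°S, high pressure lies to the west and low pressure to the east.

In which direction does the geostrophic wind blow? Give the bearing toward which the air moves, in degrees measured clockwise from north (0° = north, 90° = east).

000°

The pressure-gradient force points toward the east (bearing 090°).
Geostrophic balance: in the Southern Hemisphere the Coriolis force deflects motion to the left, so the geostrophic wind blows 90° to the left of the pressure-gradient force (low pressure on the right).
Rotating 090° by 90° counterclockwise gives 000° — the wind blows toward the north.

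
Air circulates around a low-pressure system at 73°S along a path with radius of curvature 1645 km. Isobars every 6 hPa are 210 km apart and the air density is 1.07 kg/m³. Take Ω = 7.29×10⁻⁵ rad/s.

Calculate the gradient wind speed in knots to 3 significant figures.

Coriolis parameter at 73°S:
f = 2Ω sin φ = 2 × 7.29×10⁻⁵ × sin 73° = 1.39×10⁻⁴ s⁻¹
Pressure gradient: |∂P/∂n| = 600 Pa / 210000 m = 2.86×10⁻³ Pa/m
Geostrophic speed: V_g = |∂P/∂n|/(fρ) = 2.86×10⁻³/(1.39×10⁻⁴ × 1.07) = 19.2 m/s
Around a low, centrifugal force acts outward with Coriolis, so pressure-gradient force balances both:
(1/ρ)|∂P/∂n| = fV + V²/R  →  V² + fR·V − fR·V_g = 0
With fR = 1.39×10⁻⁴ × 1645×10³ m = 229 m/s:
V = [−fR + √((fR)² + 4 fR V_g)]/2 = [−229 + √(229² + 4×229×19.2)]/2 = 17.8 m/s
Subgeostrophic (V < V_g = 19.2 m/s), as expected around a low.
Converting: 17.8 m/s × 1.944 = 34.5 knots

34.5 knots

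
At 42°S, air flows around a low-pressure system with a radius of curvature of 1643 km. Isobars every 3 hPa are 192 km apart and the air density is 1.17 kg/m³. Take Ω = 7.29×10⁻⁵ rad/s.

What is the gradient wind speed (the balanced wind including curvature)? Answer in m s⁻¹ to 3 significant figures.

12.7 m s⁻¹

Coriolis parameter at 42°S:
f = 2Ω sin φ = 2 × 7.29×10⁻⁵ × sin 42° = 9.76×10⁻⁵ s⁻¹
Pressure gradient: |∂P/∂n| = 300 Pa / 192000 m = 1.56×10⁻³ Pa/m
Geostrophic speed: V_g = |∂P/∂n|/(fρ) = 1.56×10⁻³/(9.76×10⁻⁵ × 1.17) = 13.7 m/s
Around a low, centrifugal force acts outward with Coriolis, so pressure-gradient force balances both:
(1/ρ)|∂P/∂n| = fV + V²/R  →  V² + fR·V − fR·V_g = 0
With fR = 9.76×10⁻⁵ × 1643×10³ m = 160 m/s:
V = [−fR + √((fR)² + 4 fR V_g)]/2 = [−160 + √(160² + 4×160×13.7)]/2 = 12.7 m/s
Subgeostrophic (V < V_g = 13.7 m/s), as expected around a low.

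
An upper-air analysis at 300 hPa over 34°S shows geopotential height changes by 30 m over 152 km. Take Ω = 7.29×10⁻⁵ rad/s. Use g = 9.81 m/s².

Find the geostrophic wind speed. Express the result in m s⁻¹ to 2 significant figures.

24 m s⁻¹

Coriolis parameter at 34°S:
f = 2Ω sin φ = 2 × 7.29×10⁻⁵ × sin 34° = 8.15×10⁻⁵ s⁻¹
Height gradient: |∂Z/∂n| = 30 m / 152000 m = 1.97×10⁻⁴
On a pressure surface, geostrophic balance gives V_g = (g/f)|∂Z/∂n|:
V_g = 9.81 × 1.97×10⁻⁴ / 8.15×10⁻⁵ = 23.7 m/s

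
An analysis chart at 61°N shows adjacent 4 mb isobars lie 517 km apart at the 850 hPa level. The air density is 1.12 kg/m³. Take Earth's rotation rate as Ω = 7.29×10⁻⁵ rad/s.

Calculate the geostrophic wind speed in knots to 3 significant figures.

10.5 knots

Coriolis parameter at 61°N:
f = 2Ω sin φ = 2 × 7.29×10⁻⁵ × sin 61° = 1.28×10⁻⁴ s⁻¹
Pressure gradient: |∂P/∂n| = 400 Pa / 517000 m = 7.74×10⁻⁴ Pa/m
Geostrophic balance (pressure-gradient force = Coriolis force):
V_g = (1/(fρ)) |∂P/∂n| = 7.74×10⁻⁴ / (1.28×10⁻⁴ × 1.12) = 5.42 m/s
Converting: 5.42 m/s × 1.944 = 10.5 knots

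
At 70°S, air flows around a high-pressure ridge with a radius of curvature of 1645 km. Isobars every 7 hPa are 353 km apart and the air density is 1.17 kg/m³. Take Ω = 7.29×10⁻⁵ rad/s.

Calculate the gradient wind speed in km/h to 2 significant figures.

47 km/h

Coriolis parameter at 70°S:
f = 2Ω sin φ = 2 × 7.29×10⁻⁵ × sin 70° = 1.37×10⁻⁴ s⁻¹
Pressure gradient: |∂P/∂n| = 700 Pa / 353000 m = 1.98×10⁻³ Pa/m
Geostrophic speed: V_g = |∂P/∂n|/(fρ) = 1.98×10⁻³/(1.37×10⁻⁴ × 1.17) = 12.4 m/s
Around a high, pressure-gradient force acts outward with centrifugal, so Coriolis balances both:
fV = (1/ρ)|∂P/∂n| + V²/R  →  V² − fR·V + fR·V_g = 0
With fR = 1.37×10⁻⁴ × 1645×10³ m = 225 m/s:
V = [fR − √((fR)² − 4 fR V_g)]/2 = [225 − √(225² − 4×225×12.4)]/2 = 13.1 m/s
Supergeostrophic (V > V_g = 12.4 m/s), as expected around a high.
Converting: 13.1 m/s × 3.6 = 47 km/h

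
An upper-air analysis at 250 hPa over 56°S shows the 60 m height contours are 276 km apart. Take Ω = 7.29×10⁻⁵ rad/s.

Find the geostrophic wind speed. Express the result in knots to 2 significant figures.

34 knots

Coriolis parameter at 56°S:
f = 2Ω sin φ = 2 × 7.29×10⁻⁵ × sin 56° = 1.21×10⁻⁴ s⁻¹
Height gradient: |∂Z/∂n| = 60 m / 276000 m = 2.17×10⁻⁴
On a pressure surface, geostrophic balance gives V_g = (g/f)|∂Z/∂n|:
V_g = 9.81 × 2.17×10⁻⁴ / 1.21×10⁻⁴ = 17.6 m/s
Converting: 17.6 m/s × 1.944 = 34 knots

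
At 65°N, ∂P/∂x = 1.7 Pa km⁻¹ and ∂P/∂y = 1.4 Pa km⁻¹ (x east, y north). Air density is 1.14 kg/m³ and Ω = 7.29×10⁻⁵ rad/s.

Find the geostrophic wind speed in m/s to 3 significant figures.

Coriolis parameter at 65°N:
f = 2Ω sin φ = 2 × 7.29×10⁻⁵ × sin 65° = 1.32×10⁻⁴ s⁻¹
Component geostrophic relations (x east, y north):
u_g = −(1/(fρ)) ∂P/∂y,  v_g = (1/(fρ)) ∂P/∂x
u_g = −(1.4×10⁻³)/(1.32×10⁻⁴ × 1.14) = −9.29 m/s;  v_g = (1.7×10⁻³)/(1.32×10⁻⁴ × 1.14) = 11.3 m/s
|V_g| = √(u_g² + v_g²) = 14.6 m/s

14.6 m/s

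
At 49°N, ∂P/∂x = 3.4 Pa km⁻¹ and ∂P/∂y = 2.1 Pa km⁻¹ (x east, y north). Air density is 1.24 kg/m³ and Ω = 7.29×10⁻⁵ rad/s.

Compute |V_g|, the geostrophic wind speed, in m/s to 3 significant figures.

Coriolis parameter at 49°N:
f = 2Ω sin φ = 2 × 7.29×10⁻⁵ × sin 49° = 1.10×10⁻⁴ s⁻¹
Component geostrophic relations (x east, y north):
u_g = −(1/(fρ)) ∂P/∂y,  v_g = (1/(fρ)) ∂P/∂x
u_g = −(2.1×10⁻³)/(1.10×10⁻⁴ × 1.24) = −15.4 m/s;  v_g = (3.4×10⁻³)/(1.10×10⁻⁴ × 1.24) = 24.9 m/s
|V_g| = √(u_g² + v_g²) = 29.3 m/s

29.3 m/s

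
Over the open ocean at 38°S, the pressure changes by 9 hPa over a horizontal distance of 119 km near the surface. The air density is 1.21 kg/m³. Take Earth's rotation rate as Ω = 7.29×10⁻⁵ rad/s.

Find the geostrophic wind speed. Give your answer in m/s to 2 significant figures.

70 m/s

Coriolis parameter at 38°S:
f = 2Ω sin φ = 2 × 7.29×10⁻⁵ × sin 38° = 8.98×10⁻⁵ s⁻¹
Pressure gradient: |∂P/∂n| = 900 Pa / 119000 m = 7.56×10⁻³ Pa/m
Geostrophic balance (pressure-gradient force = Coriolis force):
V_g = (1/(fρ)) |∂P/∂n| = 7.56×10⁻³ / (8.98×10⁻⁵ × 1.21) = 69.6 m/s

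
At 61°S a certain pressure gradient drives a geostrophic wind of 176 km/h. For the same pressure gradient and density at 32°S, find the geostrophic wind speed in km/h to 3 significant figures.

With the same pressure gradient and density, V_g ∝ 1/f ∝ 1/sin φ.
V₂ = V₁ · sin φ₁ / sin φ₂ = 176 × sin 61° / sin 32°
V₂ = 176 × 0.8746/0.5299 = 290 km/h

290 km/h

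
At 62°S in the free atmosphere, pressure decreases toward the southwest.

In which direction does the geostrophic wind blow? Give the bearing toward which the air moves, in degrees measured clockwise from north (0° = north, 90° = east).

135°

The pressure-gradient force points toward the southwest (bearing 225°).
Geostrophic balance: in the Southern Hemisphere the Coriolis force deflects motion to the left, so the geostrophic wind blows 90° to the left of the pressure-gradient force (low pressure on the right).
Rotating 225° by 90° counterclockwise gives 135° — the wind blows toward the southeast.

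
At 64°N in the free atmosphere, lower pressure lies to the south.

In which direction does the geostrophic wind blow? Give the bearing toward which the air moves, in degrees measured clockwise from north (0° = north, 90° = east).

The pressure-gradient force points toward the south (bearing 180°).
Geostrophic balance: in the Northern Hemisphere the Coriolis force deflects motion to the right, so the geostrophic wind blows 90° to the right of the pressure-gradient force (low pressure on the left).
Rotating 180° by 90° clockwise gives 270° — the wind blows toward the west.

270°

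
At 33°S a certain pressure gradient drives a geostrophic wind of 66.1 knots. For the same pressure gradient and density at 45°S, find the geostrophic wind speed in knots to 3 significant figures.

50.9 knots

With the same pressure gradient and density, V_g ∝ 1/f ∝ 1/sin φ.
V₂ = V₁ · sin φ₁ / sin φ₂ = 66.1 × sin 33° / sin 45°
V₂ = 66.1 × 0.5446/0.7071 = 50.9 knots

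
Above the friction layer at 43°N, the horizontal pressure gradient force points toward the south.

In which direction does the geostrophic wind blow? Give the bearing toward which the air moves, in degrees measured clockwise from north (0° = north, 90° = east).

270°

The pressure-gradient force points toward the south (bearing 180°).
Geostrophic balance: in the Northern Hemisphere the Coriolis force deflects motion to the right, so the geostrophic wind blows 90° to the right of the pressure-gradient force (low pressure on the left).
Rotating 180° by 90° clockwise gives 270° — the wind blows toward the west.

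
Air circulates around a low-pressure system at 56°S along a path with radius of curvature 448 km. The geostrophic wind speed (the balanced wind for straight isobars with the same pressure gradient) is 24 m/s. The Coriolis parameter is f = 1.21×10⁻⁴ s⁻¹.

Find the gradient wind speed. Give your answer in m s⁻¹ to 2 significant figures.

Around a low, centrifugal force acts outward with Coriolis, so pressure-gradient force balances both:
(1/ρ)|∂P/∂n| = fV + V²/R  →  V² + fR·V − fR·V_g = 0
With fR = 1.21×10⁻⁴ × 448×10³ m = 54.2 m/s:
V = [−fR + √((fR)² + 4 fR V_g)]/2 = [−54.2 + √(54.2² + 4×54.2×24)]/2 = 18 m/s
Subgeostrophic (V < V_g = 24 m/s), as expected around a low.

18 m s⁻¹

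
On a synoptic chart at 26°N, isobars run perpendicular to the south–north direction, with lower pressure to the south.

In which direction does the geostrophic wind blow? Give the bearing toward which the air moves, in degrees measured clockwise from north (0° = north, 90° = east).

The pressure-gradient force points toward the south (bearing 180°).
Geostrophic balance: in the Northern Hemisphere the Coriolis force deflects motion to the right, so the geostrophic wind blows 90° to the right of the pressure-gradient force (low pressure on the left).
Rotating 180° by 90° clockwise gives 270° — the wind blows toward the west.

270°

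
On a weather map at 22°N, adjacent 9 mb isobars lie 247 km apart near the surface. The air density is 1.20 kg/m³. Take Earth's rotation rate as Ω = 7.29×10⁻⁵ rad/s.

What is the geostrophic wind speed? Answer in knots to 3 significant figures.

108 knots

Coriolis parameter at 22°N:
f = 2Ω sin φ = 2 × 7.29×10⁻⁵ × sin 22° = 5.46×10⁻⁵ s⁻¹
Pressure gradient: |∂P/∂n| = 900 Pa / 247000 m = 3.64×10⁻³ Pa/m
Geostrophic balance (pressure-gradient force = Coriolis force):
V_g = (1/(fρ)) |∂P/∂n| = 3.64×10⁻³ / (5.46×10⁻⁵ × 1.20) = 55.6 m/s
Converting: 55.6 m/s × 1.944 = 108 knots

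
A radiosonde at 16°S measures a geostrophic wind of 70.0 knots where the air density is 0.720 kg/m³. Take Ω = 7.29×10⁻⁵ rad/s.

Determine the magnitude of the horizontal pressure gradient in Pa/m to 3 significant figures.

1.04×10⁻³ Pa/m

Coriolis parameter at 16°S:
f = 2Ω sin φ = 2 × 7.29×10⁻⁵ × sin 16° = 4.02×10⁻⁵ s⁻¹
Wind speed in SI: 70.0 knots = 36.0 m/s
Geostrophic balance rearranged: |∂P/∂n| = f ρ V_g
|∂P/∂n| = 4.02×10⁻⁵ × 0.720 × 36.0 = 1.04×10⁻³ Pa/m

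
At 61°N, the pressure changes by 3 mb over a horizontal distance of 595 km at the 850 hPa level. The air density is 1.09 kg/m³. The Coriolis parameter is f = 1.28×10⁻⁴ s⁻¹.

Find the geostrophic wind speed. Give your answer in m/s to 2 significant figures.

3.6 m/s

Pressure gradient: |∂P/∂n| = 300 Pa / 595000 m = 5.04×10⁻⁴ Pa/m
Geostrophic balance (pressure-gradient force = Coriolis force):
V_g = (1/(fρ)) |∂P/∂n| = 5.04×10⁻⁴ / (1.28×10⁻⁴ × 1.09) = 3.61 m/s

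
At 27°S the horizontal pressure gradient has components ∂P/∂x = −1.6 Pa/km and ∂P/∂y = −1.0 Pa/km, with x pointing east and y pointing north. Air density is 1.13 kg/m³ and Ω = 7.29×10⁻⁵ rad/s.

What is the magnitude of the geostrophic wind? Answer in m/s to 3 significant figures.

25.2 m/s

Coriolis parameter at 27°S:
f = 2Ω sin φ = 2 × 7.29×10⁻⁵ × sin 27° = 6.62×10⁻⁵ s⁻¹
In the Southern Hemisphere f is negative: f = −6.62×10⁻⁵ s⁻¹.
Component geostrophic relations (x east, y north):
u_g = −(1/(fρ)) ∂P/∂y,  v_g = (1/(fρ)) ∂P/∂x
u_g = −(−1.0×10⁻³)/(−6.62×10⁻⁵ × 1.13) = −13.4 m/s;  v_g = (−1.6×10⁻³)/(−6.62×10⁻⁵ × 1.13) = 21.4 m/s
|V_g| = √(u_g² + v_g²) = 25.2 m/s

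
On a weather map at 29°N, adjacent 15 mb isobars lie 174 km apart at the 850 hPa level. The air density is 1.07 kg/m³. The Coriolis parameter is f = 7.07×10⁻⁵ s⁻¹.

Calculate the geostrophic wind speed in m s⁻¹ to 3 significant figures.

Pressure gradient: |∂P/∂n| = 1500 Pa / 174000 m = 8.62×10⁻³ Pa/m
Geostrophic balance (pressure-gradient force = Coriolis force):
V_g = (1/(fρ)) |∂P/∂n| = 8.62×10⁻³ / (7.07×10⁻⁵ × 1.07) = 114 m/s

114 m s⁻¹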